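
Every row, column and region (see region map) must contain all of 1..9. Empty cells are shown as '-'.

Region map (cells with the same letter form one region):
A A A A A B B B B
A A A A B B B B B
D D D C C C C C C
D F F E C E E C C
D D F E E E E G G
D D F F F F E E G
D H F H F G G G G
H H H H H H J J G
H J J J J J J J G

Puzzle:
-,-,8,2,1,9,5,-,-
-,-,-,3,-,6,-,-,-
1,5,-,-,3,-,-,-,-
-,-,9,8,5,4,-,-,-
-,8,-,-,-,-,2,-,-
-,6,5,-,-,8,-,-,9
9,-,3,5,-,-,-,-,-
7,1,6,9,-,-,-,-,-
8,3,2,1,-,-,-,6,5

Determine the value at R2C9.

R9C6 = 7: row 9 has {1,2,3,5,6,8}; col 6 has {4,6,8,9}; region has {1,2,3,6} → only 7 remains.
R3C6 = 2: row 3 has {1,3,5}; col 6 has {4,6,7,8,9}; region has {3,5} → only 2 remains.
R7C6 = 1: row 7 has {3,5,9}; col 6 has {2,4,6,7,8,9}; region has {5,9} → only 1 remains.
R8C6 = 3: row 8 has {1,6,7,9}; col 6 has {1,2,4,6,7,8,9}; region has {1,5,6,7,8,9} → only 3 remains.
R5C6 = 5: row 5 has {2,8}; col 6 has {1,2,3,4,6,7,8,9}; region has {2,4,8} → only 5 remains.
R1C1 = 6: in row 1, 6 can only go here (every other open cell in that row sees a 6).
R2C1 = 5: in row 2, 5 can only go here (every other open cell in that row sees a 5).
R2C2 = 9: in row 2, 9 can only go here (every other open cell in that row sees a 9).
R5C3 = 1: in row 5, 1 can only go here (every other open cell in that row sees a 1).
R5C5 = 9: in row 5, 9 can only go here (every other open cell in that row sees a 9).
R9C5 = 4: row 9 has {1,2,3,5,6,7,8}; col 5 has {1,3,5,9}; region has {1,2,3,6,7} → only 4 remains.
R9C7 = 9: row 9 has {1,2,3,4,5,6,7,8}; col 7 has {2,5}; region has {1,2,3,4,6,7} → only 9 remains.
R8C5 = 2: row 8 has {1,3,6,7,9}; col 5 has {1,3,4,5,9}; region has {1,3,5,6,7,8,9} → only 2 remains.
R8C7 = 8: row 8 has {1,2,3,6,7,9}; col 7 has {2,5,9}; region has {1,2,3,4,6,7,9} → only 8 remains.
R8C8 = 5: row 8 has {1,2,3,6,7,8,9}; col 8 has {6}; region has {1,2,3,4,6,7,8,9} → only 5 remains.
R8C9 = 4: row 8 has {1,2,3,5,6,7,8,9}; col 9 has {5,9}; region has {1,5,9} → only 4 remains.
R6C5 = 7: row 6 has {5,6,8,9}; col 5 has {1,2,3,4,5,9}; region has {1,3,5,8,9} → only 7 remains.
R7C2 = 4: row 7 has {1,3,5,9}; col 2 has {1,3,5,6,8,9}; region has {1,2,3,5,6,7,8,9} → only 4 remains.
R7C5 = 6: row 7 has {1,3,4,5,9}; col 5 has {1,2,3,4,5,7,9}; region has {1,3,5,7,8,9} → only 6 remains.
R7C7 = 7: row 7 has {1,3,4,5,6,9}; col 7 has {2,5,8,9}; region has {1,4,5,9} → only 7 remains.
R1C2 = 7: row 1 has {1,2,5,6,8,9}; col 2 has {1,3,4,5,6,8,9}; region has {1,2,3,5,6,8,9} → only 7 remains.
R1C9 = 3: row 1 has {1,2,5,6,7,8,9}; col 9 has {4,5,9}; region has {5,6,9} → only 3 remains.
R2C3 = 4: row 2 has {3,5,6,9}; col 3 has {1,2,3,5,6,8,9}; region has {1,2,3,5,6,7,8,9} → only 4 remains.
R2C5 = 8: row 2 has {3,4,5,6,9}; col 5 has {1,2,3,4,5,6,7,9}; region has {3,5,6,9} → only 8 remains.
R2C7 = 1: row 2 has {3,4,5,6,8,9}; col 7 has {2,5,7,8,9}; region has {3,5,6,8,9} → only 1 remains.
R3C3 = 7: row 3 has {1,2,3,5}; col 3 has {1,2,3,4,5,6,8,9}; region has {1,5,6,8,9} → only 7 remains.
R4C2 = 2: row 4 has {4,5,8,9}; col 2 has {1,3,4,5,6,7,8,9}; region has {1,3,5,6,7,8,9} → only 2 remains.
R5C8 = 3: row 5 has {1,2,5,8,9}; col 8 has {5,6}; region has {1,4,5,7,9} → only 3 remains.
R5C9 = 6: row 5 has {1,2,3,5,8,9}; col 9 has {3,4,5,9}; region has {1,3,4,5,7,9} → only 6 remains.
R6C4 = 4: row 6 has {5,6,7,8,9}; col 4 has {1,2,3,5,8,9}; region has {1,2,3,5,6,7,8,9} → only 4 remains.
R6C7 = 3: row 6 has {4,5,6,7,8,9}; col 7 has {1,2,5,7,8,9}; region has {2,4,5,8,9} → only 3 remains.
R6C8 = 1: row 6 has {3,4,5,6,7,8,9}; col 8 has {3,5,6}; region has {2,3,4,5,8,9} → only 1 remains.
R1C8 = 4: row 1 has {1,2,3,5,6,7,8,9}; col 8 has {1,3,5,6}; region has {1,3,5,6,8,9} → only 4 remains.
R3C4 = 6: row 3 has {1,2,3,5,7}; col 4 has {1,2,3,4,5,8,9}; region has {2,3,5} → only 6 remains.
R3C7 = 4: row 3 has {1,2,3,5,6,7}; col 7 has {1,2,3,5,7,8,9}; region has {2,3,5,6} → only 4 remains.
R3C9 = 8: row 3 has {1,2,3,4,5,6,7}; col 9 has {3,4,5,6,9}; region has {2,3,4,5,6} → only 8 remains.
R4C1 = 3: row 4 has {2,4,5,8,9}; col 1 has {1,5,6,7,8,9}; region has {1,5,6,7,8,9} → only 3 remains.
R4C7 = 6: row 4 has {2,3,4,5,8,9}; col 7 has {1,2,3,4,5,7,8,9}; region has {1,2,3,4,5,8,9} → only 6 remains.
R4C8 = 7: row 4 has {2,3,4,5,6,8,9}; col 8 has {1,3,4,5,6}; region has {2,3,4,5,6,8} → only 7 remains.
R4C9 = 1: row 4 has {2,3,4,5,6,7,8,9}; col 9 has {3,4,5,6,8,9}; region has {2,3,4,5,6,7,8} → only 1 remains.
R5C1 = 4: row 5 has {1,2,3,5,6,8,9}; col 1 has {1,3,5,6,7,8,9}; region has {1,3,5,6,7,8,9} → only 4 remains.
R5C4 = 7: row 5 has {1,2,3,4,5,6,8,9}; col 4 has {1,2,3,4,5,6,8,9}; region has {1,2,3,4,5,6,8,9} → only 7 remains.
R6C1 = 2: row 6 has {1,3,4,5,6,7,8,9}; col 1 has {1,3,4,5,6,7,8,9}; region has {1,3,4,5,6,7,8,9} → only 2 remains.
R7C9 = 2: row 7 has {1,3,4,5,6,7,9}; col 9 has {1,3,4,5,6,8,9}; region has {1,3,4,5,6,7,9} → only 2 remains.
R2C8 = 2: row 2 has {1,3,4,5,6,8,9}; col 8 has {1,3,4,5,6,7}; region has {1,3,4,5,6,8,9} → only 2 remains.
R2C9 = 7: row 2 has {1,2,3,4,5,6,8,9}; col 9 has {1,2,3,4,5,6,8,9}; region has {1,2,3,4,5,6,8,9} → only 7 remains.

7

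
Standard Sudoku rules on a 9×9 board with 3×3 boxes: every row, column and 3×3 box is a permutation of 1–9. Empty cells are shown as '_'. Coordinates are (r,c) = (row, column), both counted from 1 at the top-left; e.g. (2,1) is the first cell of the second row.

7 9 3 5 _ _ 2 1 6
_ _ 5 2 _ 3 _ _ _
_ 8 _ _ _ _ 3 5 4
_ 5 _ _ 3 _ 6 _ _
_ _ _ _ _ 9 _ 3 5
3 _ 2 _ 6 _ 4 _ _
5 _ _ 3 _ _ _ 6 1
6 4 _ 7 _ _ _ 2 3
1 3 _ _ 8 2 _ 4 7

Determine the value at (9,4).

6

(1,5) = 4 (sole candidate).
(1,6) = 8 (sole candidate).
(2,1) = 4 (sole candidate).
(3,1) = 2 (sole candidate).
(5,1) = 8 (sole candidate).
(7,5) = 9 (sole candidate).
(7,6) = 4 (sole candidate).
(7,7) = 8 (sole candidate).
(9,3) = 9 (sole candidate).
(9,4) = 6: row 9 has {1,2,3,4,7,8,9}; col 4 has {2,3,5,7}; box has {2,3,4,7,8,9} → only 6 remains.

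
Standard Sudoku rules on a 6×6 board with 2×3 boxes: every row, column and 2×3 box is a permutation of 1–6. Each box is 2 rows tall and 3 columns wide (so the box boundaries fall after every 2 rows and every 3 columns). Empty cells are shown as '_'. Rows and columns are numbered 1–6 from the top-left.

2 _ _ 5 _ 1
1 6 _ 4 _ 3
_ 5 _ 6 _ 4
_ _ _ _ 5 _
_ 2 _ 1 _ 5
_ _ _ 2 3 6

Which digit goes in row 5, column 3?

row 1, column 5 = 6 (sole candidate).
row 2, column 3 = 5 (sole candidate).
row 2, column 5 = 2 (sole candidate).
row 3, column 1 = 3 (sole candidate).
row 3, column 5 = 1 (sole candidate).
row 4, column 4 = 3 (sole candidate).
row 4, column 6 = 2 (sole candidate).
row 5, column 5 = 4 (sole candidate).
row 3, column 3 = 2 (sole candidate).
row 5, column 1 = 6 (sole candidate).
row 5, column 3 = 3: row 5 has {1,2,4,5,6}; col 3 has {2,5}; box has {2,6} → only 3 remains.

3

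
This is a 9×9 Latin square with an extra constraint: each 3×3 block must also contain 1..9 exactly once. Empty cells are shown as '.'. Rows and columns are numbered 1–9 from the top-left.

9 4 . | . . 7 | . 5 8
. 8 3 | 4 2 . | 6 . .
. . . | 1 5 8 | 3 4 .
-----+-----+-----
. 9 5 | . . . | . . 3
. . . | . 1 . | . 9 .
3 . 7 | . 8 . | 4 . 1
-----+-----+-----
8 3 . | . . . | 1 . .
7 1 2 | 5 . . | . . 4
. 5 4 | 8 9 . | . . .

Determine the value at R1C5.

R1C7 = 2: row 1 has {4,5,7,8,9}; col 7 has {1,3,4,6}; box has {3,4,5,6,8} → only 2 remains.
R2C6 = 9: row 2 has {2,3,4,6,8}; col 6 has {7,8}; box has {1,2,4,5,7,8} → only 9 remains.
R2C9 = 7: row 2 has {2,3,4,6,8,9}; col 9 has {1,3,4,8}; box has {2,3,4,5,6,8} → only 7 remains.
R3C3 = 6: row 3 has {1,3,4,5,8}; col 3 has {2,3,4,5,7}; box has {3,4,8,9} → only 6 remains.
R3C9 = 9: row 3 has {1,3,4,5,6,8}; col 9 has {1,3,4,7,8}; box has {2,3,4,5,6,7,8} → only 9 remains.
R5C3 = 8: row 5 has {1,9}; col 3 has {2,3,4,5,6,7}; box has {3,5,7,9} → only 8 remains.
R7C3 = 9: row 7 has {1,3,8}; col 3 has {2,3,4,5,6,7,8}; box has {1,2,3,4,5,7,8} → only 9 remains.
R9C1 = 6: row 9 has {4,5,8,9}; col 1 has {3,7,8,9}; box has {1,2,3,4,5,7,8,9} → only 6 remains.
R9C7 = 7: row 9 has {4,5,6,8,9}; col 7 has {1,2,3,4,6}; box has {1,4} → only 7 remains.
R9C9 = 2: row 9 has {4,5,6,7,8,9}; col 9 has {1,3,4,7,8,9}; box has {1,4,7} → only 2 remains.
R1C3 = 1: row 1 has {2,4,5,7,8,9}; col 3 has {2,3,4,5,6,7,8,9}; box has {3,4,6,8,9} → only 1 remains.
R2C1 = 5: row 2 has {2,3,4,6,7,8,9}; col 1 has {3,6,7,8,9}; box has {1,3,4,6,8,9} → only 5 remains.
R2C8 = 1: row 2 has {2,3,4,5,6,7,8,9}; col 8 has {4,5,9}; box has {2,3,4,5,6,7,8,9} → only 1 remains.
R3C1 = 2: row 3 has {1,3,4,5,6,8,9}; col 1 has {3,5,6,7,8,9}; box has {1,3,4,5,6,8,9} → only 2 remains.
R3C2 = 7: row 3 has {1,2,3,4,5,6,8,9}; col 2 has {1,3,4,5,8,9}; box has {1,2,3,4,5,6,8,9} → only 7 remains.
R4C7 = 8: row 4 has {3,5,9}; col 7 has {1,2,3,4,6,7}; box has {1,3,4,9} → only 8 remains.
R5C1 = 4: row 5 has {1,8,9}; col 1 has {2,3,5,6,7,8,9}; box has {3,5,7,8,9} → only 4 remains.
R5C7 = 5: row 5 has {1,4,8,9}; col 7 has {1,2,3,4,6,7,8}; box has {1,3,4,8,9} → only 5 remains.
R5C9 = 6: row 5 has {1,4,5,8,9}; col 9 has {1,2,3,4,7,8,9}; box has {1,3,4,5,8,9} → only 6 remains.
R6C8 = 2: row 6 has {1,3,4,7,8}; col 8 has {1,4,5,9}; box has {1,3,4,5,6,8,9} → only 2 remains.
R7C8 = 6: row 7 has {1,3,8,9}; col 8 has {1,2,4,5,9}; box has {1,2,4,7} → only 6 remains.
R7C9 = 5: row 7 has {1,3,6,8,9}; col 9 has {1,2,3,4,6,7,8,9}; box has {1,2,4,6,7} → only 5 remains.
R8C7 = 9: row 8 has {1,2,4,5,7}; col 7 has {1,2,3,4,5,6,7,8}; box has {1,2,4,5,6,7} → only 9 remains.
R9C8 = 3: row 9 has {2,4,5,6,7,8,9}; col 8 has {1,2,4,5,6,9}; box has {1,2,4,5,6,7,9} → only 3 remains.
R4C1 = 1: row 4 has {3,5,8,9}; col 1 has {2,3,4,5,6,7,8,9}; box has {3,4,5,7,8,9} → only 1 remains.
R4C8 = 7: row 4 has {1,3,5,8,9}; col 8 has {1,2,3,4,5,6,9}; box has {1,2,3,4,5,6,8,9} → only 7 remains.
R5C2 = 2: row 5 has {1,4,5,6,8,9}; col 2 has {1,3,4,5,7,8,9}; box has {1,3,4,5,7,8,9} → only 2 remains.
R5C6 = 3: row 5 has {1,2,4,5,6,8,9}; col 6 has {7,8,9}; box has {1,8} → only 3 remains.
R6C2 = 6: row 6 has {1,2,3,4,7,8}; col 2 has {1,2,3,4,5,7,8,9}; box has {1,2,3,4,5,7,8,9} → only 6 remains.
R6C4 = 9: row 6 has {1,2,3,4,6,7,8}; col 4 has {1,4,5,8}; box has {1,3,8} → only 9 remains.
R6C6 = 5: row 6 has {1,2,3,4,6,7,8,9}; col 6 has {3,7,8,9}; box has {1,3,8,9} → only 5 remains.
R8C6 = 6: row 8 has {1,2,4,5,7,9}; col 6 has {3,5,7,8,9}; box has {5,8,9} → only 6 remains.
R8C8 = 8: row 8 has {1,2,4,5,6,7,9}; col 8 has {1,2,3,4,5,6,7,9}; box has {1,2,3,4,5,6,7,9} → only 8 remains.
R9C6 = 1: row 9 has {2,3,4,5,6,7,8,9}; col 6 has {3,5,6,7,8,9}; box has {5,6,8,9} → only 1 remains.
R5C4 = 7: row 5 has {1,2,3,4,5,6,8,9}; col 4 has {1,4,5,8,9}; box has {1,3,5,8,9} → only 7 remains.
R7C4 = 2: row 7 has {1,3,5,6,8,9}; col 4 has {1,4,5,7,8,9}; box has {1,5,6,8,9} → only 2 remains.
R7C6 = 4: row 7 has {1,2,3,5,6,8,9}; col 6 has {1,3,5,6,7,8,9}; box has {1,2,5,6,8,9} → only 4 remains.
R8C5 = 3: row 8 has {1,2,4,5,6,7,8,9}; col 5 has {1,2,5,8,9}; box has {1,2,4,5,6,8,9} → only 3 remains.
R1C5 = 6: row 1 has {1,2,4,5,7,8,9}; col 5 has {1,2,3,5,8,9}; box has {1,2,4,5,7,8,9} → only 6 remains.

6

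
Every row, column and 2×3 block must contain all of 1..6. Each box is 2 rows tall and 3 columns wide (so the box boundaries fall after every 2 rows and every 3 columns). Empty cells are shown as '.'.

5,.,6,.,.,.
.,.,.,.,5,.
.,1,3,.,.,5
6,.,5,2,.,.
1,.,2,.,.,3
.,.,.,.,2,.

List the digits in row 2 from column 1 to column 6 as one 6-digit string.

431652

row 4, column 2 = 4: row 4 has {2,5,6}; col 2 has {1}; box has {1,3,5,6} → only 4 remains.
row 4, column 6 = 1: row 4 has {2,4,5,6}; col 6 has {3,5}; box has {2,5} → only 1 remains.
row 6, column 3 = 4: row 6 has {2}; col 3 has {2,3,5,6}; box has {1,2} → only 4 remains.
row 6, column 6 = 6: row 6 has {2,4}; col 6 has {1,3,5}; box has {2,3} → only 6 remains.
row 2, column 3 = 1: row 2 has {5}; col 3 has {2,3,4,5,6}; box has {5,6} → only 1 remains.
row 3, column 1 = 2: row 3 has {1,3,5}; col 1 has {1,5,6}; box has {1,3,4,5,6} → only 2 remains.
row 4, column 5 = 3: row 4 has {1,2,4,5,6}; col 5 has {2,5}; box has {1,2,5} → only 3 remains.
row 5, column 5 = 4: row 5 has {1,2,3}; col 5 has {2,3,5}; box has {2,3,6} → only 4 remains.
row 6, column 1 = 3: row 6 has {2,4,6}; col 1 has {1,2,5,6}; box has {1,2,4} → only 3 remains.
row 6, column 2 = 5: row 6 has {2,3,4,6}; col 2 has {1,4}; box has {1,2,3,4} → only 5 remains.
row 6, column 4 = 1: row 6 has {2,3,4,5,6}; col 4 has {2}; box has {2,3,4,6} → only 1 remains.
row 1, column 5 = 1: row 1 has {5,6}; col 5 has {2,3,4,5}; box has {5} → only 1 remains.
row 2, column 1 = 4: row 2 has {1,5}; col 1 has {1,2,3,5,6}; box has {1,5,6} → only 4 remains.
row 2, column 6 = 2: row 2 has {1,4,5}; col 6 has {1,3,5,6}; box has {1,5} → only 2 remains.
row 3, column 5 = 6: row 3 has {1,2,3,5}; col 5 has {1,2,3,4,5}; box has {1,2,3,5} → only 6 remains.
row 5, column 2 = 6: row 5 has {1,2,3,4}; col 2 has {1,4,5}; box has {1,2,3,4,5} → only 6 remains.
row 5, column 4 = 5: row 5 has {1,2,3,4,6}; col 4 has {1,2}; box has {1,2,3,4,6} → only 5 remains.
row 1, column 6 = 4: row 1 has {1,5,6}; col 6 has {1,2,3,5,6}; box has {1,2,5} → only 4 remains.
row 2, column 2 = 3: row 2 has {1,2,4,5}; col 2 has {1,4,5,6}; box has {1,4,5,6} → only 3 remains.
row 2, column 4 = 6: row 2 has {1,2,3,4,5}; col 4 has {1,2,5}; box has {1,2,4,5} → only 6 remains.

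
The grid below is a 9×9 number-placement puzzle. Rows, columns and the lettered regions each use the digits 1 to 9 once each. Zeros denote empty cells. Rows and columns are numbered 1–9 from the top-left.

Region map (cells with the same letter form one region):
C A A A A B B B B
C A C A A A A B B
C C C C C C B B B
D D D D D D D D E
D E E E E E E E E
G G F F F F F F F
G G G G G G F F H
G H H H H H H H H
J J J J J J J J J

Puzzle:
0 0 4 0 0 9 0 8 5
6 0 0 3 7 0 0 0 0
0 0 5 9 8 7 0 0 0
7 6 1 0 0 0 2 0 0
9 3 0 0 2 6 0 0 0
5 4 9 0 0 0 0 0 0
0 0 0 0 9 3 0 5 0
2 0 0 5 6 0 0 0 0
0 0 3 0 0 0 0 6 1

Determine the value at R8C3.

7

R1C5 = 1 (sole candidate).
R2C3 = 2 (sole candidate).
R2C9 = 4 (sole candidate).
R3C2 = 1 (sole candidate).
R6C5 = 3 (sole candidate).
R1C1 = 3 (sole candidate).
R1C2 = 2 (sole candidate).
R1C4 = 6 (sole candidate).
R1C7 = 7 (sole candidate).
R2C8 = 1 (sole candidate).
R3C1 = 4 (sole candidate).
R9C1 = 8 (sole candidate).
R7C1 = 1 (sole candidate).
R4C8 = 3 (hidden single in row 4).
R4C9 = 9 (hidden single in row 4).
R3C8 = 2 (sole candidate).
R6C8 = 7 (sole candidate).
R5C8 = 4 (sole candidate).
R8C8 = 9 (sole candidate).
R5C7 = 5 (hidden single in row 5).
R5C4 = 1 (hidden single in row 5).
R7C9 = 2 (hidden single in row 7).
R7C7 = 4 (hidden single in row 7).
R9C7 = 9 (sole candidate).
R2C7 = 8 (sole candidate).
R2C6 = 5 (sole candidate).
R2C2 = 9 (sole candidate).
R4C5 = 5 (hidden single in row 4).
R9C5 = 4 (sole candidate).
R9C6 = 2 (sole candidate).
R9C4 = 7 (sole candidate).
R7C4 = 8 (sole candidate).
R9C2 = 5 (sole candidate).
R4C4 = 4 (sole candidate).
R4C6 = 8 (sole candidate).
R6C4 = 2 (sole candidate).
R6C6 = 1 (sole candidate).
R6C7 = 6 (sole candidate).
R6C9 = 8 (sole candidate).
R7C2 = 7 (sole candidate).
R7C3 = 6 (sole candidate).
R8C2 = 8 (sole candidate).
R8C3 = 7: row 8 has {2,5,6,8,9}; col 3 has {1,2,3,4,5,6,9}; region has {2,5,6,8,9} → only 7 remains.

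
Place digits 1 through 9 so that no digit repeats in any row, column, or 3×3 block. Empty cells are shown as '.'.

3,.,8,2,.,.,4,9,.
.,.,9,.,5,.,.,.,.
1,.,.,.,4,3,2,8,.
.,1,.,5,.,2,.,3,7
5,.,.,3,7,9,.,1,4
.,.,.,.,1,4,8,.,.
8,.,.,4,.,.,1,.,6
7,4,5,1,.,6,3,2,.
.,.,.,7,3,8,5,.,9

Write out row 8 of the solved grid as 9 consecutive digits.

745196328

r1c5 = 6: row 1 has {2,3,4,8,9}; col 5 has {1,3,4,5,7}; box has {2,3,4,5} → only 6 remains.
r2c4 = 8: row 2 has {5,9}; col 4 has {1,2,3,4,5,7}; box has {2,3,4,5,6} → only 8 remains.
r3c4 = 9: row 3 has {1,2,3,4,8}; col 4 has {1,2,3,4,5,7,8}; box has {2,3,4,5,6,8} → only 9 remains.
r3c9 = 5: row 3 has {1,2,3,4,8,9}; col 9 has {4,6,7,9}; box has {2,4,8,9} → only 5 remains.
r4c5 = 8: row 4 has {1,2,3,5,7}; col 5 has {1,3,4,5,6,7}; box has {1,2,3,4,5,7,9} → only 8 remains.
r5c7 = 6: row 5 has {1,3,4,5,7,9}; col 7 has {1,2,3,4,5,8}; box has {1,3,4,7,8} → only 6 remains.
r6c4 = 6: row 6 has {1,4,8}; col 4 has {1,2,3,4,5,7,8,9}; box has {1,2,3,4,5,7,8,9} → only 6 remains.
r6c8 = 5: row 6 has {1,4,6,8}; col 8 has {1,2,3,8,9}; box has {1,3,4,6,7,8} → only 5 remains.
r6c9 = 2: row 6 has {1,4,5,6,8}; col 9 has {4,5,6,7,9}; box has {1,3,4,5,6,7,8} → only 2 remains.
r7c6 = 5: row 7 has {1,4,6,8}; col 6 has {2,3,4,6,8,9}; box has {1,3,4,6,7,8} → only 5 remains.
r7c8 = 7: row 7 has {1,4,5,6,8}; col 8 has {1,2,3,5,8,9}; box has {1,2,3,5,6,9} → only 7 remains.
r8c5 = 9: row 8 has {1,2,3,4,5,6,7}; col 5 has {1,3,4,5,6,7,8}; box has {1,3,4,5,6,7,8} → only 9 remains.
r8c9 = 8: row 8 has {1,2,3,4,5,6,7,9}; col 9 has {2,4,5,6,7,9}; box has {1,2,3,5,6,7,9} → only 8 remains.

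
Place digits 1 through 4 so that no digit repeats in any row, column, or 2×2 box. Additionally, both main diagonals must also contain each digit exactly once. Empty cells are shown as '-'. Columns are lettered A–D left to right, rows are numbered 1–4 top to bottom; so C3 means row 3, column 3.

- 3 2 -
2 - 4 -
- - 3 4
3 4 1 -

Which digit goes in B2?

D1 = 1: row 1 has {2,3}; col 4 has {4}; box has {2,4}; anti-diagonal has {3,4} → only 1 remains.
B2 = 1: row 2 has {2,4}; col 2 has {3,4}; box has {2,3}; main diagonal has {3} → only 1 remains.

1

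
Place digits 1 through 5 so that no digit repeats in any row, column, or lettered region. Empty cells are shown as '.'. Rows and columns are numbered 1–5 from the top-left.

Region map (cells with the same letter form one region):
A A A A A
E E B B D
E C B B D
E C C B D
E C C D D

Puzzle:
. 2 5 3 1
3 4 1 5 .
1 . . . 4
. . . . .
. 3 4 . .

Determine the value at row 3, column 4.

2

row 1, column 1 = 4 (sole candidate).
row 2, column 5 = 2 (sole candidate).
row 3, column 2 = 5 (sole candidate).
row 3, column 4 = 2: row 3 has {1,4,5}; col 4 has {3,5}; region has {1,5} → only 2 remains.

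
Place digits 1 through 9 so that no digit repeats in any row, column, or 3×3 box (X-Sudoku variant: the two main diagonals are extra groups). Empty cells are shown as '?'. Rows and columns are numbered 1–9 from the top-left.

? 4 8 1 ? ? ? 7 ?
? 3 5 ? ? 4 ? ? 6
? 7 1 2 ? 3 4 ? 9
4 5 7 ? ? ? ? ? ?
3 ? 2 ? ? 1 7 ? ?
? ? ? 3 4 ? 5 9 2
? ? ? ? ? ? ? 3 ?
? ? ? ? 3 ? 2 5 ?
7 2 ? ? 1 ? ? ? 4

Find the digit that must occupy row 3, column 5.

5

row 1, column 7 = 3 (sole candidate).
row 1, column 9 = 5 (sole candidate).
row 3, column 1 = 6 (sole candidate).
row 3, column 8 = 8 (sole candidate).
row 5, column 9 = 8 (sole candidate).
row 6, column 3 = 6 (sole candidate).
row 7, column 3 = 9 (sole candidate).
row 8, column 3 = 4 (sole candidate).
row 9, column 3 = 3 (sole candidate).
row 9, column 8 = 6 (sole candidate).
row 2, column 7 = 1 (sole candidate).
row 2, column 8 = 2 (sole candidate).
row 3, column 5 = 5: row 3 has {1,2,3,4,6,7,8,9}; col 5 has {1,3,4}; box has {1,2,3,4} → only 5 remains.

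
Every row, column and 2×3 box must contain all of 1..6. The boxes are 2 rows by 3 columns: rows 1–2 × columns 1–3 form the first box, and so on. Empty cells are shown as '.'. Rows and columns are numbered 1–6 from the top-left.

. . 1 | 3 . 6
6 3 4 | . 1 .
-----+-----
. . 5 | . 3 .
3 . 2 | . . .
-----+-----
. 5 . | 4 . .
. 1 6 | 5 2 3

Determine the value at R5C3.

3

R1C2 = 2 (sole candidate).
R2C4 = 2 (sole candidate).
R2C6 = 5 (sole candidate).
R5C1 = 2 (sole candidate).
R5C3 = 3: row 5 has {2,4,5}; col 3 has {1,2,4,5,6}; box has {1,2,5,6} → only 3 remains.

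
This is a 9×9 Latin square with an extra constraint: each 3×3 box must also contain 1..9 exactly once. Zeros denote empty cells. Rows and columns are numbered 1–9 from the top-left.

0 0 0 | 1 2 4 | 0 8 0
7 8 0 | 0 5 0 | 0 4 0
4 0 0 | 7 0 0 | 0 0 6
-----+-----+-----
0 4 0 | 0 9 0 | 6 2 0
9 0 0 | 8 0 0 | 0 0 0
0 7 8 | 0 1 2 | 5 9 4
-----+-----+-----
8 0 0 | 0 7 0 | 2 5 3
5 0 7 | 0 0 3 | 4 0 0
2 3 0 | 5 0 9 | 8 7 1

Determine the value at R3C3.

R2C6 = 6: row 2 has {4,5,7,8}; col 6 has {2,3,4,9}; box has {1,2,4,5,7} → only 6 remains.
R3C6 = 8: row 3 has {4,6,7}; col 6 has {2,3,4,6,9}; box has {1,2,4,5,6,7} → only 8 remains.
R4C4 = 3: row 4 has {2,4,6,9}; col 4 has {1,5,7,8}; box has {1,2,8,9} → only 3 remains.
R5C9 = 7: row 5 has {8,9}; col 9 has {1,3,4,6}; box has {2,4,5,6,9} → only 7 remains.
R6C4 = 6: row 6 has {1,2,4,5,7,8,9}; col 4 has {1,3,5,7,8}; box has {1,2,3,8,9} → only 6 remains.
R7C4 = 4: row 7 has {2,3,5,7,8}; col 4 has {1,3,5,6,7,8}; box has {3,5,7,9} → only 4 remains.
R7C6 = 1: row 7 has {2,3,4,5,7,8}; col 6 has {2,3,4,6,8,9}; box has {3,4,5,7,9} → only 1 remains.
R8C4 = 2: row 8 has {3,4,5,7}; col 4 has {1,3,4,5,6,7,8}; box has {1,3,4,5,7,9} → only 2 remains.
R8C8 = 6: row 8 has {2,3,4,5,7}; col 8 has {2,4,5,7,8,9}; box has {1,2,3,4,5,7,8} → only 6 remains.
R8C9 = 9: row 8 has {2,3,4,5,6,7}; col 9 has {1,3,4,6,7}; box has {1,2,3,4,5,6,7,8} → only 9 remains.
R9C5 = 6: row 9 has {1,2,3,5,7,8,9}; col 5 has {1,2,5,7,9}; box has {1,2,3,4,5,7,9} → only 6 remains.
R1C9 = 5: row 1 has {1,2,4,8}; col 9 has {1,3,4,6,7,9}; box has {4,6,8} → only 5 remains.
R2C4 = 9: row 2 has {4,5,6,7,8}; col 4 has {1,2,3,4,5,6,7,8}; box has {1,2,4,5,6,7,8} → only 9 remains.
R2C9 = 2: row 2 has {4,5,6,7,8,9}; col 9 has {1,3,4,5,6,7,9}; box has {4,5,6,8} → only 2 remains.
R3C5 = 3: row 3 has {4,6,7,8}; col 5 has {1,2,5,6,7,9}; box has {1,2,4,5,6,7,8,9} → only 3 remains.
R3C8 = 1: row 3 has {3,4,6,7,8}; col 8 has {2,4,5,6,7,8,9}; box has {2,4,5,6,8} → only 1 remains.
R4C1 = 1: row 4 has {2,3,4,6,9}; col 1 has {2,4,5,7,8,9}; box has {4,7,8,9} → only 1 remains.
R4C3 = 5: row 4 has {1,2,3,4,6,9}; col 3 has {7,8}; box has {1,4,7,8,9} → only 5 remains.
R4C6 = 7: row 4 has {1,2,3,4,5,6,9}; col 6 has {1,2,3,4,6,8,9}; box has {1,2,3,6,8,9} → only 7 remains.
R4C9 = 8: row 4 has {1,2,3,4,5,6,7,9}; col 9 has {1,2,3,4,5,6,7,9}; box has {2,4,5,6,7,9} → only 8 remains.
R5C5 = 4: row 5 has {7,8,9}; col 5 has {1,2,3,5,6,7,9}; box has {1,2,3,6,7,8,9} → only 4 remains.
R5C6 = 5: row 5 has {4,7,8,9}; col 6 has {1,2,3,4,6,7,8,9}; box has {1,2,3,4,6,7,8,9} → only 5 remains.
R5C8 = 3: row 5 has {4,5,7,8,9}; col 8 has {1,2,4,5,6,7,8,9}; box has {2,4,5,6,7,8,9} → only 3 remains.
R6C1 = 3: row 6 has {1,2,4,5,6,7,8,9}; col 1 has {1,2,4,5,7,8,9}; box has {1,4,5,7,8,9} → only 3 remains.
R8C2 = 1: row 8 has {2,3,4,5,6,7,9}; col 2 has {3,4,7,8}; box has {2,3,5,7,8} → only 1 remains.
R8C5 = 8: row 8 has {1,2,3,4,5,6,7,9}; col 5 has {1,2,3,4,5,6,7,9}; box has {1,2,3,4,5,6,7,9} → only 8 remains.
R9C3 = 4: row 9 has {1,2,3,5,6,7,8,9}; col 3 has {5,7,8}; box has {1,2,3,5,7,8} → only 4 remains.
R1C1 = 6: row 1 has {1,2,4,5,8}; col 1 has {1,2,3,4,5,7,8,9}; box has {4,7,8} → only 6 remains.
R1C2 = 9: row 1 has {1,2,4,5,6,8}; col 2 has {1,3,4,7,8}; box has {4,6,7,8} → only 9 remains.
R1C3 = 3: row 1 has {1,2,4,5,6,8,9}; col 3 has {4,5,7,8}; box has {4,6,7,8,9} → only 3 remains.
R1C7 = 7: row 1 has {1,2,3,4,5,6,8,9}; col 7 has {2,4,5,6,8}; box has {1,2,4,5,6,8} → only 7 remains.
R2C3 = 1: row 2 has {2,4,5,6,7,8,9}; col 3 has {3,4,5,7,8}; box has {3,4,6,7,8,9} → only 1 remains.
R2C7 = 3: row 2 has {1,2,4,5,6,7,8,9}; col 7 has {2,4,5,6,7,8}; box has {1,2,4,5,6,7,8} → only 3 remains.
R3C3 = 2: row 3 has {1,3,4,6,7,8}; col 3 has {1,3,4,5,7,8}; box has {1,3,4,6,7,8,9} → only 2 remains.

2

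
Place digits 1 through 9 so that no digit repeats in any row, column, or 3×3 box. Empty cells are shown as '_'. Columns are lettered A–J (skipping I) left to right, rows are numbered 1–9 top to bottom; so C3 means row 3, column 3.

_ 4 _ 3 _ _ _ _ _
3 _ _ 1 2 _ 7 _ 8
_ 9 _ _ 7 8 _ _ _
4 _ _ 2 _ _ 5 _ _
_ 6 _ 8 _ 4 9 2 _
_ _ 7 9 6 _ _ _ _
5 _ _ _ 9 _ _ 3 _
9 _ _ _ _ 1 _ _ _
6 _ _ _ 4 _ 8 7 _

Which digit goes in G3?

E1 = 5 (sole candidate).
B2 = 5 (sole candidate).
C2 = 6 (sole candidate).
F2 = 9 (sole candidate).
H2 = 4 (sole candidate).
A5 = 1 (sole candidate).
E5 = 3 (sole candidate).
J5 = 7 (sole candidate).
F6 = 5 (sole candidate).
E8 = 8 (sole candidate).
D9 = 5 (sole candidate).
F1 = 6 (sole candidate).
A3 = 2 (sole candidate).
C3 = 1 (sole candidate).
D3 = 4 (sole candidate).
E4 = 1 (sole candidate).
F4 = 7 (sole candidate).
C5 = 5 (sole candidate).
A6 = 8 (sole candidate).
H6 = 1 (sole candidate).
F7 = 2 (sole candidate).
F9 = 3 (sole candidate).
A1 = 7 (sole candidate).
C1 = 8 (sole candidate).
H1 = 9 (sole candidate).
B4 = 3 (sole candidate).
C4 = 9 (sole candidate).
J4 = 6 (sole candidate).
B6 = 2 (sole candidate).
C7 = 4 (sole candidate).
J7 = 1 (sole candidate).
B8 = 7 (sole candidate).
D8 = 6 (sole candidate).
H8 = 5 (sole candidate).
B9 = 1 (sole candidate).
C9 = 2 (sole candidate).
J9 = 9 (sole candidate).
J1 = 2 (sole candidate).
H3 = 6 (sole candidate).
H4 = 8 (sole candidate).
B7 = 8 (sole candidate).
D7 = 7 (sole candidate).
G7 = 6 (sole candidate).
C8 = 3 (sole candidate).
J8 = 4 (sole candidate).
G1 = 1 (sole candidate).
G3 = 3: row 3 has {1,2,4,6,7,8,9}; col 7 has {1,5,6,7,8,9}; box has {1,2,4,6,7,8,9} → only 3 remains.

3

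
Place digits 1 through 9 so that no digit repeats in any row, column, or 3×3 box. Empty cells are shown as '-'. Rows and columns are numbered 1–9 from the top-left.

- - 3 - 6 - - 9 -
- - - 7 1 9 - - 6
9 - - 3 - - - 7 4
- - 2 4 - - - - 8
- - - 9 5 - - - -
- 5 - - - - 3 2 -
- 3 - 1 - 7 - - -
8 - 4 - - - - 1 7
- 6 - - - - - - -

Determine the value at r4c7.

r5c9 = 1: row 5 has {5,9}; col 9 has {4,6,7,8}; box has {2,3,8} → only 1 remains.
r6c9 = 9: row 6 has {2,3,5}; col 9 has {1,4,6,7,8}; box has {1,2,3,8} → only 9 remains.
r2c8 = 3: in row 2, 3 can only go here (every other open cell in that row sees a 3).
r3c3 = 6: in row 3, 6 can only go here (every other open cell in that row sees a 6).
r4c2 = 9: in row 4, 9 can only go here (every other open cell in that row sees a 9).
r8c2 = 2: row 8 has {1,4,7,8}; col 2 has {3,5,6,9}; box has {3,4,6,8} → only 2 remains.
r7c1 = 5: row 7 has {1,3,7}; col 1 has {8,9}; box has {2,3,4,6,8} → only 5 remains.
r7c3 = 9: row 7 has {1,3,5,7}; col 3 has {2,3,4,6}; box has {2,3,4,5,6,8} → only 9 remains.
r7c9 = 2: row 7 has {1,3,5,7,9}; col 9 has {1,4,6,7,8,9}; box has {1,7} → only 2 remains.
r1c9 = 5: row 1 has {3,6,9}; col 9 has {1,2,4,6,7,8,9}; box has {3,4,6,7,9} → only 5 remains.
r9c9 = 3: row 9 has {6}; col 9 has {1,2,4,5,6,7,8,9}; box has {1,2,7} → only 3 remains.
r2c3 = 5: in row 2, 5 can only go here (every other open cell in that row sees a 5).
r3c6 = 5: in row 3, 5 can only go here (every other open cell in that row sees a 5).
r5c6 = 2: in row 5, 2 can only go here (every other open cell in that row sees a 2).
r5c1 = 3: in row 5, 3 can only go here (every other open cell in that row sees a 3).
r6c1 = 4: in row 6, 4 can only go here (every other open cell in that row sees a 4).
r2c1 = 2: row 2 has {1,3,5,6,7,9}; col 1 has {3,4,5,8,9}; box has {3,5,6,9} → only 2 remains.
r2c7 = 8: row 2 has {1,2,3,5,6,7,9}; col 7 has {3}; box has {3,4,5,6,7,9} → only 8 remains.
r2c2 = 4: row 2 has {1,2,3,5,6,7,8,9}; col 2 has {2,3,5,6,9}; box has {2,3,5,6,9} → only 4 remains.
r1c6 = 4: in row 1, 4 can only go here (every other open cell in that row sees a 4).
r9c6 = 8: row 9 has {3,6}; col 6 has {2,4,5,7,9}; box has {1,7} → only 8 remains.
r7c5 = 4: row 7 has {1,2,3,5,7,9}; col 5 has {1,5,6}; box has {1,7,8} → only 4 remains.
r7c7 = 6: row 7 has {1,2,3,4,5,7,9}; col 7 has {3,8}; box has {1,2,3,7} → only 6 remains.
r7c8 = 8: row 7 has {1,2,3,4,5,6,7,9}; col 8 has {1,2,3,7,9}; box has {1,2,3,6,7} → only 8 remains.
r5c8 = 6: in row 5, 6 can only go here (every other open cell in that row sees a 6).
r4c8 = 5: row 4 has {2,4,8,9}; col 8 has {1,2,3,6,7,8,9}; box has {1,2,3,6,8,9} → only 5 remains.
r9c8 = 4: row 9 has {3,6,8}; col 8 has {1,2,3,5,6,7,8,9}; box has {1,2,3,6,7,8} → only 4 remains.
r4c7 = 7: row 4 has {2,4,5,8,9}; col 7 has {3,6,8}; box has {1,2,3,5,6,8,9} → only 7 remains.

7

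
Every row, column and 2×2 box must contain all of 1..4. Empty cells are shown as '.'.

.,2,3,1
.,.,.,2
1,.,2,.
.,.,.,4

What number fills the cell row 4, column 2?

3

row 1, column 1 = 4 (sole candidate).
row 2, column 1 = 3 (sole candidate).
row 2, column 2 = 1 (sole candidate).
row 2, column 3 = 4 (sole candidate).
row 3, column 4 = 3 (sole candidate).
row 4, column 1 = 2 (sole candidate).
row 4, column 2 = 3: row 4 has {2,4}; col 2 has {1,2}; box has {1,2} → only 3 remains.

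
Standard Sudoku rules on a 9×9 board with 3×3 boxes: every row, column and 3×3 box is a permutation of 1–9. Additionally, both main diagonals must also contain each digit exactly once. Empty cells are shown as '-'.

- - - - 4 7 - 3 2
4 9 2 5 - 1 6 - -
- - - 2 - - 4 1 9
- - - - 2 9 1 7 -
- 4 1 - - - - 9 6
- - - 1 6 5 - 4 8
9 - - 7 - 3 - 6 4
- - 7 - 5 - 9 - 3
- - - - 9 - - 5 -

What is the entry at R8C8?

2

R2C8 = 8: row 2 has {1,2,4,5,6,9}; col 8 has {1,3,4,5,6,7,9}; box has {1,2,3,4,6,9}; anti-diagonal has {1,2,4,9} → only 8 remains.
R2C9 = 7: row 2 has {1,2,4,5,6,8,9}; col 9 has {2,3,4,6,8,9}; box has {1,2,3,4,6,8,9} → only 7 remains.
R4C9 = 5: row 4 has {1,2,7,9}; col 9 has {2,3,4,6,7,8,9}; box has {1,4,6,7,8,9} → only 5 remains.
R5C6 = 8: row 5 has {1,4,6,9}; col 6 has {1,3,5,7,9}; box has {1,2,5,6,9} → only 8 remains.
R7C3 = 5: row 7 has {3,4,6,7,9}; col 3 has {1,2,7}; box has {7,9}; anti-diagonal has {1,2,4,8,9} → only 5 remains.
R8C2 = 6: row 8 has {3,5,7,9}; col 2 has {4,9}; box has {5,7,9}; anti-diagonal has {1,2,4,5,8,9} → only 6 remains.
R8C8 = 2: row 8 has {3,5,6,7,9}; col 8 has {1,3,4,5,6,7,8,9}; box has {3,4,5,6,9}; main diagonal has {5,9} → only 2 remains.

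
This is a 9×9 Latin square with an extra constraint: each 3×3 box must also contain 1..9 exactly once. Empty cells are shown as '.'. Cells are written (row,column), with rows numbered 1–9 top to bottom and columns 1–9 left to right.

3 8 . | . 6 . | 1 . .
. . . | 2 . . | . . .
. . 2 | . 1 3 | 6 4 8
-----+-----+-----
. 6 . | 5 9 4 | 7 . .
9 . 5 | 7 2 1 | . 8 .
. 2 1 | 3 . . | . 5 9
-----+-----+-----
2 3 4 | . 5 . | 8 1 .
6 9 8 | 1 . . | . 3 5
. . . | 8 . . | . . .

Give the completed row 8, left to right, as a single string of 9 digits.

(3,4) = 9: row 3 has {1,2,3,4,6,8}; col 4 has {1,2,3,5,7,8}; box has {1,2,3,6} → only 9 remains.
(4,1) = 8: row 4 has {4,5,6,7,9}; col 1 has {2,3,6,9}; box has {1,2,5,6,9} → only 8 remains.
(4,3) = 3: row 4 has {4,5,6,7,8,9}; col 3 has {1,2,4,5,8}; box has {1,2,5,6,8,9} → only 3 remains.
(4,8) = 2: row 4 has {3,4,5,6,7,8,9}; col 8 has {1,3,4,5,8}; box has {5,7,8,9} → only 2 remains.
(4,9) = 1: row 4 has {2,3,4,5,6,7,8,9}; col 9 has {5,8,9}; box has {2,5,7,8,9} → only 1 remains.
(5,2) = 4: row 5 has {1,2,5,7,8,9}; col 2 has {2,3,6,8,9}; box has {1,2,3,5,6,8,9} → only 4 remains.
(5,7) = 3: row 5 has {1,2,4,5,7,8,9}; col 7 has {1,6,7,8}; box has {1,2,5,7,8,9} → only 3 remains.
(5,9) = 6: row 5 has {1,2,3,4,5,7,8,9}; col 9 has {1,5,8,9}; box has {1,2,3,5,7,8,9} → only 6 remains.
(6,1) = 7: row 6 has {1,2,3,5,9}; col 1 has {2,3,6,8,9}; box has {1,2,3,4,5,6,8,9} → only 7 remains.
(6,5) = 8: row 6 has {1,2,3,5,7,9}; col 5 has {1,2,5,6,9}; box has {1,2,3,4,5,7,9} → only 8 remains.
(6,6) = 6: row 6 has {1,2,3,5,7,8,9}; col 6 has {1,3,4}; box has {1,2,3,4,5,7,8,9} → only 6 remains.
(6,7) = 4: row 6 has {1,2,3,5,6,7,8,9}; col 7 has {1,3,6,7,8}; box has {1,2,3,5,6,7,8,9} → only 4 remains.
(7,4) = 6: row 7 has {1,2,3,4,5,8}; col 4 has {1,2,3,5,7,8,9}; box has {1,5,8} → only 6 remains.
(7,9) = 7: row 7 has {1,2,3,4,5,6,8}; col 9 has {1,5,6,8,9}; box has {1,3,5,8} → only 7 remains.
(8,7) = 2: row 8 has {1,3,5,6,8,9}; col 7 has {1,3,4,6,7,8}; box has {1,3,5,7,8} → only 2 remains.
(9,3) = 7: row 9 has {8}; col 3 has {1,2,3,4,5,8}; box has {2,3,4,6,8,9} → only 7 remains.
(9,7) = 9: row 9 has {7,8}; col 7 has {1,2,3,4,6,7,8}; box has {1,2,3,5,7,8} → only 9 remains.
(9,8) = 6: row 9 has {7,8,9}; col 8 has {1,2,3,4,5,8}; box has {1,2,3,5,7,8,9} → only 6 remains.
(9,9) = 4: row 9 has {6,7,8,9}; col 9 has {1,5,6,7,8,9}; box has {1,2,3,5,6,7,8,9} → only 4 remains.
(1,3) = 9: row 1 has {1,3,6,8}; col 3 has {1,2,3,4,5,7,8}; box has {2,3,8} → only 9 remains.
(1,4) = 4: row 1 has {1,3,6,8,9}; col 4 has {1,2,3,5,6,7,8,9}; box has {1,2,3,6,9} → only 4 remains.
(1,8) = 7: row 1 has {1,3,4,6,8,9}; col 8 has {1,2,3,4,5,6,8}; box has {1,4,6,8} → only 7 remains.
(1,9) = 2: row 1 has {1,3,4,6,7,8,9}; col 9 has {1,4,5,6,7,8,9}; box has {1,4,6,7,8} → only 2 remains.
(2,3) = 6: row 2 has {2}; col 3 has {1,2,3,4,5,7,8,9}; box has {2,3,8,9} → only 6 remains.
(2,5) = 7: row 2 has {2,6}; col 5 has {1,2,5,6,8,9}; box has {1,2,3,4,6,9} → only 7 remains.
(2,7) = 5: row 2 has {2,6,7}; col 7 has {1,2,3,4,6,7,8,9}; box has {1,2,4,6,7,8} → only 5 remains.
(2,8) = 9: row 2 has {2,5,6,7}; col 8 has {1,2,3,4,5,6,7,8}; box has {1,2,4,5,6,7,8} → only 9 remains.
(2,9) = 3: row 2 has {2,5,6,7,9}; col 9 has {1,2,4,5,6,7,8,9}; box has {1,2,4,5,6,7,8,9} → only 3 remains.
(3,1) = 5: row 3 has {1,2,3,4,6,8,9}; col 1 has {2,3,6,7,8,9}; box has {2,3,6,8,9} → only 5 remains.
(3,2) = 7: row 3 has {1,2,3,4,5,6,8,9}; col 2 has {2,3,4,6,8,9}; box has {2,3,5,6,8,9} → only 7 remains.
(7,6) = 9: row 7 has {1,2,3,4,5,6,7,8}; col 6 has {1,3,4,6}; box has {1,5,6,8} → only 9 remains.
(8,5) = 4: row 8 has {1,2,3,5,6,8,9}; col 5 has {1,2,5,6,7,8,9}; box has {1,5,6,8,9} → only 4 remains.
(8,6) = 7: row 8 has {1,2,3,4,5,6,8,9}; col 6 has {1,3,4,6,9}; box has {1,4,5,6,8,9} → only 7 remains.

698147235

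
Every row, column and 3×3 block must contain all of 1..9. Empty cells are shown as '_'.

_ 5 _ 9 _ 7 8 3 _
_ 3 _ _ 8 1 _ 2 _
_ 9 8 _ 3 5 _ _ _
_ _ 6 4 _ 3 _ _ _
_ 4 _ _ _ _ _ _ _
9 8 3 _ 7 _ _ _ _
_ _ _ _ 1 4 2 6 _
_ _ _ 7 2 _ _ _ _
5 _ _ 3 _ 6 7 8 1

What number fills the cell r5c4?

r2c4 = 6: row 2 has {1,2,3,8}; col 4 has {3,4,7,9}; box has {1,3,5,7,8,9} → only 6 remains.
r3c4 = 2: row 3 has {3,5,8,9}; col 4 has {3,4,6,7,9}; box has {1,3,5,6,7,8,9} → only 2 remains.
r6c6 = 2: row 6 has {3,7,8,9}; col 6 has {1,3,4,5,6,7}; box has {3,4,7} → only 2 remains.
r7c2 = 7: row 7 has {1,2,4,6}; col 2 has {3,4,5,8,9}; box has {5} → only 7 remains.
r7c3 = 9: row 7 has {1,2,4,6,7}; col 3 has {3,6,8}; box has {5,7} → only 9 remains.
r9c2 = 2: row 9 has {1,3,5,6,7,8}; col 2 has {3,4,5,7,8,9}; box has {5,7,9} → only 2 remains.
r9c3 = 4: row 9 has {1,2,3,5,6,7,8}; col 3 has {3,6,8,9}; box has {2,5,7,9} → only 4 remains.
r9c5 = 9: row 9 has {1,2,3,4,5,6,7,8}; col 5 has {1,2,3,7,8}; box has {1,2,3,4,6,7} → only 9 remains.
r1c5 = 4: row 1 has {3,5,7,8,9}; col 5 has {1,2,3,7,8,9}; box has {1,2,3,5,6,7,8,9} → only 4 remains.
r1c9 = 6: row 1 has {3,4,5,7,8,9}; col 9 has {1}; box has {2,3,8} → only 6 remains.
r2c3 = 7: row 2 has {1,2,3,6,8}; col 3 has {3,4,6,8,9}; box has {3,5,8,9} → only 7 remains.
r4c2 = 1: row 4 has {3,4,6}; col 2 has {2,3,4,5,7,8,9}; box has {3,4,6,8,9} → only 1 remains.
r4c5 = 5: row 4 has {1,3,4,6}; col 5 has {1,2,3,4,7,8,9}; box has {2,3,4,7} → only 5 remains.
r4c7 = 9: row 4 has {1,3,4,5,6}; col 7 has {2,7,8}; box has {} → only 9 remains.
r4c8 = 7: row 4 has {1,3,4,5,6,9}; col 8 has {2,3,6,8}; box has {9} → only 7 remains.
r5c5 = 6: row 5 has {4}; col 5 has {1,2,3,4,5,7,8,9}; box has {2,3,4,5,7} → only 6 remains.
r6c4 = 1: row 6 has {2,3,7,8,9}; col 4 has {2,3,4,6,7,9}; box has {2,3,4,5,6,7} → only 1 remains.
r8c2 = 6: row 8 has {2,7}; col 2 has {1,2,3,4,5,7,8,9}; box has {2,4,5,7,9} → only 6 remains.
r8c3 = 1: row 8 has {2,6,7}; col 3 has {3,4,6,7,8,9}; box has {2,4,5,6,7,9} → only 1 remains.
r8c6 = 8: row 8 has {1,2,6,7}; col 6 has {1,2,3,4,5,6,7}; box has {1,2,3,4,6,7,9} → only 8 remains.
r1c3 = 2: row 1 has {3,4,5,6,7,8,9}; col 3 has {1,3,4,6,7,8,9}; box has {3,5,7,8,9} → only 2 remains.
r2c1 = 4: row 2 has {1,2,3,6,7,8}; col 1 has {5,9}; box has {2,3,5,7,8,9} → only 4 remains.
r2c7 = 5: row 2 has {1,2,3,4,6,7,8}; col 7 has {2,7,8,9}; box has {2,3,6,8} → only 5 remains.
r2c9 = 9: row 2 has {1,2,3,4,5,6,7,8}; col 9 has {1,6}; box has {2,3,5,6,8} → only 9 remains.
r4c1 = 2: row 4 has {1,3,4,5,6,7,9}; col 1 has {4,5,9}; box has {1,3,4,6,8,9} → only 2 remains.
r4c9 = 8: row 4 has {1,2,3,4,5,6,7,9}; col 9 has {1,6,9}; box has {7,9} → only 8 remains.
r5c1 = 7: row 5 has {4,6}; col 1 has {2,4,5,9}; box has {1,2,3,4,6,8,9} → only 7 remains.
r5c3 = 5: row 5 has {4,6,7}; col 3 has {1,2,3,4,6,7,8,9}; box has {1,2,3,4,6,7,8,9} → only 5 remains.
r5c4 = 8: row 5 has {4,5,6,7}; col 4 has {1,2,3,4,6,7,9}; box has {1,2,3,4,5,6,7} → only 8 remains.

8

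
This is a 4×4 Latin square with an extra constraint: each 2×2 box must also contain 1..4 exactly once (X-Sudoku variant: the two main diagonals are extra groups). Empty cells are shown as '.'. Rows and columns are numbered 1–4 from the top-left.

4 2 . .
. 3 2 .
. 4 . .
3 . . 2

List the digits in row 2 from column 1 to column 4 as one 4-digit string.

1324

R1C4 = 1 (sole candidate).
R2C1 = 1: row 2 has {2,3}; col 1 has {3,4}; box has {2,3,4} → only 1 remains.
R2C4 = 4: row 2 has {1,2,3}; col 4 has {1,2}; box has {1,2} → only 4 remains.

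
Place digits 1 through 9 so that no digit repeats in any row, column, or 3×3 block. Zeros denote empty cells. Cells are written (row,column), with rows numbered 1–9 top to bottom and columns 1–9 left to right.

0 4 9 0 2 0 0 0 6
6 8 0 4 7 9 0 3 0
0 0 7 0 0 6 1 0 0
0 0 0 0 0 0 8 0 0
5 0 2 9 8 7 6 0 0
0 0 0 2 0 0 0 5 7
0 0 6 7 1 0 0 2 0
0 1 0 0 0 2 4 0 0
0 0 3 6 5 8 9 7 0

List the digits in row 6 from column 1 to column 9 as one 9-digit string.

968241357

(1,8) = 8: row 1 has {2,4,6,9}; col 8 has {2,3,5,7}; box has {1,3,6} → only 8 remains.
(3,5) = 3: row 3 has {1,6,7}; col 5 has {1,2,5,7,8}; box has {2,4,6,7,9} → only 3 remains.
(5,2) = 3: row 5 has {2,5,6,7,8,9}; col 2 has {1,4,8}; box has {2,5} → only 3 remains.
(6,7) = 3: row 6 has {2,5,7}; col 7 has {1,4,6,8,9}; box has {5,6,7,8} → only 3 remains.
(7,7) = 5: row 7 has {1,2,6,7}; col 7 has {1,3,4,6,8,9}; box has {2,4,7,9} → only 5 remains.
(8,4) = 3: row 8 has {1,2,4}; col 4 has {2,4,6,7,9}; box has {1,2,5,6,7,8} → only 3 remains.
(8,5) = 9: row 8 has {1,2,3,4}; col 5 has {1,2,3,5,7,8}; box has {1,2,3,5,6,7,8} → only 9 remains.
(8,8) = 6: row 8 has {1,2,3,4,9}; col 8 has {2,3,5,7,8}; box has {2,4,5,7,9} → only 6 remains.
(8,9) = 8: row 8 has {1,2,3,4,6,9}; col 9 has {6,7}; box has {2,4,5,6,7,9} → only 8 remains.
(9,2) = 2: row 9 has {3,5,6,7,8,9}; col 2 has {1,3,4,8}; box has {1,3,6} → only 2 remains.
(9,9) = 1: row 9 has {2,3,5,6,7,8,9}; col 9 has {6,7,8}; box has {2,4,5,6,7,8,9} → only 1 remains.
(1,7) = 7: row 1 has {2,4,6,8,9}; col 7 has {1,3,4,5,6,8,9}; box has {1,3,6,8} → only 7 remains.
(2,7) = 2: row 2 has {3,4,6,7,8,9}; col 7 has {1,3,4,5,6,7,8,9}; box has {1,3,6,7,8} → only 2 remains.
(2,9) = 5: row 2 has {2,3,4,6,7,8,9}; col 9 has {1,6,7,8}; box has {1,2,3,6,7,8} → only 5 remains.
(3,1) = 2: row 3 has {1,3,6,7}; col 1 has {5,6}; box has {4,6,7,8,9} → only 2 remains.
(3,2) = 5: row 3 has {1,2,3,6,7}; col 2 has {1,2,3,4,8}; box has {2,4,6,7,8,9} → only 5 remains.
(3,4) = 8: row 3 has {1,2,3,5,6,7}; col 4 has {2,3,4,6,7,9}; box has {2,3,4,6,7,9} → only 8 remains.
(5,9) = 4: row 5 has {2,3,5,6,7,8,9}; col 9 has {1,5,6,7,8}; box has {3,5,6,7,8} → only 4 remains.
(7,2) = 9: row 7 has {1,2,5,6,7}; col 2 has {1,2,3,4,5,8}; box has {1,2,3,6} → only 9 remains.
(7,6) = 4: row 7 has {1,2,5,6,7,9}; col 6 has {2,6,7,8,9}; box has {1,2,3,5,6,7,8,9} → only 4 remains.
(7,9) = 3: row 7 has {1,2,4,5,6,7,9}; col 9 has {1,4,5,6,7,8}; box has {1,2,4,5,6,7,8,9} → only 3 remains.
(8,1) = 7: row 8 has {1,2,3,4,6,8,9}; col 1 has {2,5,6}; box has {1,2,3,6,9} → only 7 remains.
(8,3) = 5: row 8 has {1,2,3,4,6,7,8,9}; col 3 has {2,3,6,7,9}; box has {1,2,3,6,7,9} → only 5 remains.
(9,1) = 4: row 9 has {1,2,3,5,6,7,8,9}; col 1 has {2,5,6,7}; box has {1,2,3,5,6,7,9} → only 4 remains.
(2,3) = 1: row 2 has {2,3,4,5,6,7,8,9}; col 3 has {2,3,5,6,7,9}; box has {2,4,5,6,7,8,9} → only 1 remains.
(3,9) = 9: row 3 has {1,2,3,5,6,7,8}; col 9 has {1,3,4,5,6,7,8}; box has {1,2,3,5,6,7,8} → only 9 remains.
(4,3) = 4: row 4 has {8}; col 3 has {1,2,3,5,6,7,9}; box has {2,3,5} → only 4 remains.
(4,5) = 6: row 4 has {4,8}; col 5 has {1,2,3,5,7,8,9}; box has {2,7,8,9} → only 6 remains.
(4,9) = 2: row 4 has {4,6,8}; col 9 has {1,3,4,5,6,7,8,9}; box has {3,4,5,6,7,8} → only 2 remains.
(5,8) = 1: row 5 has {2,3,4,5,6,7,8,9}; col 8 has {2,3,5,6,7,8}; box has {2,3,4,5,6,7,8} → only 1 remains.
(6,2) = 6: row 6 has {2,3,5,7}; col 2 has {1,2,3,4,5,8,9}; box has {2,3,4,5} → only 6 remains.
(6,3) = 8: row 6 has {2,3,5,6,7}; col 3 has {1,2,3,4,5,6,7,9}; box has {2,3,4,5,6} → only 8 remains.
(6,5) = 4: row 6 has {2,3,5,6,7,8}; col 5 has {1,2,3,5,6,7,8,9}; box has {2,6,7,8,9} → only 4 remains.
(6,6) = 1: row 6 has {2,3,4,5,6,7,8}; col 6 has {2,4,6,7,8,9}; box has {2,4,6,7,8,9} → only 1 remains.
(7,1) = 8: row 7 has {1,2,3,4,5,6,7,9}; col 1 has {2,4,5,6,7}; box has {1,2,3,4,5,6,7,9} → only 8 remains.
(1,1) = 3: row 1 has {2,4,6,7,8,9}; col 1 has {2,4,5,6,7,8}; box has {1,2,4,5,6,7,8,9} → only 3 remains.
(1,6) = 5: row 1 has {2,3,4,6,7,8,9}; col 6 has {1,2,4,6,7,8,9}; box has {2,3,4,6,7,8,9} → only 5 remains.
(3,8) = 4: row 3 has {1,2,3,5,6,7,8,9}; col 8 has {1,2,3,5,6,7,8}; box has {1,2,3,5,6,7,8,9} → only 4 remains.
(4,2) = 7: row 4 has {2,4,6,8}; col 2 has {1,2,3,4,5,6,8,9}; box has {2,3,4,5,6,8} → only 7 remains.
(4,4) = 5: row 4 has {2,4,6,7,8}; col 4 has {2,3,4,6,7,8,9}; box has {1,2,4,6,7,8,9} → only 5 remains.
(4,6) = 3: row 4 has {2,4,5,6,7,8}; col 6 has {1,2,4,5,6,7,8,9}; box has {1,2,4,5,6,7,8,9} → only 3 remains.
(4,8) = 9: row 4 has {2,3,4,5,6,7,8}; col 8 has {1,2,3,4,5,6,7,8}; box has {1,2,3,4,5,6,7,8} → only 9 remains.
(6,1) = 9: row 6 has {1,2,3,4,5,6,7,8}; col 1 has {2,3,4,5,6,7,8}; box has {2,3,4,5,6,7,8} → only 9 remains.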